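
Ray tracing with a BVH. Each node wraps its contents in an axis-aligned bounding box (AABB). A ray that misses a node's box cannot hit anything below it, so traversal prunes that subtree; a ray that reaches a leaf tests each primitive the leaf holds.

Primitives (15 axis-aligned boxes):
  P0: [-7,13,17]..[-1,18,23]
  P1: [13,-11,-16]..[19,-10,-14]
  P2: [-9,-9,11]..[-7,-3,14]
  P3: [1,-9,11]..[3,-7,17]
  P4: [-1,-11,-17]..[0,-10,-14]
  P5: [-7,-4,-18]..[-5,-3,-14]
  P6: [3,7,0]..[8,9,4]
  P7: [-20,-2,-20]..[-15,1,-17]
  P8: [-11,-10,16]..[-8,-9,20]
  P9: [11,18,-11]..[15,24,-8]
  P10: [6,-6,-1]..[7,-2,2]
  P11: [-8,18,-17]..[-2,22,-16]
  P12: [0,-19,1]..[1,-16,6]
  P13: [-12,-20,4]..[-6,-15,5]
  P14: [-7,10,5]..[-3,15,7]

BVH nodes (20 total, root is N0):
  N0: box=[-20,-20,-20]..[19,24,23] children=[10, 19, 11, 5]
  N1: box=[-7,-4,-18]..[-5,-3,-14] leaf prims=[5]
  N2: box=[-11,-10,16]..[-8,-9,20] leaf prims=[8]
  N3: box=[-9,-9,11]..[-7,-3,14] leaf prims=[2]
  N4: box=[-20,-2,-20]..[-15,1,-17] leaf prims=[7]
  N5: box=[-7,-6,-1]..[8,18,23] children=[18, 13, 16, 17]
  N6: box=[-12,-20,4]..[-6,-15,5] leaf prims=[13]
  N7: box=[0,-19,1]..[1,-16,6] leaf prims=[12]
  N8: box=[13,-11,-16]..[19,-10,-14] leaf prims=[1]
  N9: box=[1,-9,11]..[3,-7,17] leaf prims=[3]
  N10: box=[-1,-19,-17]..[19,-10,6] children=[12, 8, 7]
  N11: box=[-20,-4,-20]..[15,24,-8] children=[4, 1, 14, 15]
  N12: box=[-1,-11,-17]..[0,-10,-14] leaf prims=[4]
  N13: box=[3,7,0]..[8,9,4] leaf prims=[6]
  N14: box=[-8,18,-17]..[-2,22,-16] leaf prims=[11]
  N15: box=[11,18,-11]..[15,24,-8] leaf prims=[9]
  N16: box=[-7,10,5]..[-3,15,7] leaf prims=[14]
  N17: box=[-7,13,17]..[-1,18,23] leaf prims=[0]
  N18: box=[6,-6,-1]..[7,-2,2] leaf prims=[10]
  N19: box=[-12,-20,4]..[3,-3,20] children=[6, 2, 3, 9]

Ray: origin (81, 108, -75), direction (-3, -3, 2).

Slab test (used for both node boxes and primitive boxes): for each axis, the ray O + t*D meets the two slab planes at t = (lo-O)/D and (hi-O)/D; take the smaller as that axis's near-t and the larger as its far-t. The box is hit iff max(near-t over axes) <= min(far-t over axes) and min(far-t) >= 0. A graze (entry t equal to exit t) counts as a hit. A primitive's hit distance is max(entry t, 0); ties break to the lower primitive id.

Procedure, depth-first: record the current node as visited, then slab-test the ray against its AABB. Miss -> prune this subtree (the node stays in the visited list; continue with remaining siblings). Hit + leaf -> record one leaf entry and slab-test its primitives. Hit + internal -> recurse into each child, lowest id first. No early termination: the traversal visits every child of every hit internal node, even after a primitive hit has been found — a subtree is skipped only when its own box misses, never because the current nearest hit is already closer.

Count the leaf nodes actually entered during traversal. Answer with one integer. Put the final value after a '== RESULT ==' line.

Trace the traversal:
N0 x:[62/3,101/3] y:[28,128/3] z:[55/2,49] -> hit [28,101/3], descend [5, 10, 11, 19]
  N5 x:[73/3,88/3] y:[30,38] z:[37,49] -> miss, prune
  N10 x:[62/3,82/3] y:[118/3,127/3] z:[29,81/2] -> miss, prune
  N11 x:[22,101/3] y:[28,112/3] z:[55/2,67/2] -> hit [28,67/2], descend [1, 4, 14, 15]
    N1 x:[86/3,88/3] y:[37,112/3] z:[57/2,61/2] -> miss, prune
    N4 x:[32,101/3] y:[107/3,110/3] z:[55/2,29] -> miss, prune
    N14 x:[83/3,89/3] y:[86/3,30] z:[29,59/2] -> hit [29,59/2] leaf, test {P11@t=29}
    N15 x:[22,70/3] y:[28,30] z:[32,67/2] -> miss, prune
  N19 x:[26,31] y:[37,128/3] z:[79/2,95/2] -> miss, prune

9 AABB tests over nodes [0, 5, 10, 11, 1, 4, 14, 15, 19]; 1 leaf entered; closest P11.

== RESULT ==
1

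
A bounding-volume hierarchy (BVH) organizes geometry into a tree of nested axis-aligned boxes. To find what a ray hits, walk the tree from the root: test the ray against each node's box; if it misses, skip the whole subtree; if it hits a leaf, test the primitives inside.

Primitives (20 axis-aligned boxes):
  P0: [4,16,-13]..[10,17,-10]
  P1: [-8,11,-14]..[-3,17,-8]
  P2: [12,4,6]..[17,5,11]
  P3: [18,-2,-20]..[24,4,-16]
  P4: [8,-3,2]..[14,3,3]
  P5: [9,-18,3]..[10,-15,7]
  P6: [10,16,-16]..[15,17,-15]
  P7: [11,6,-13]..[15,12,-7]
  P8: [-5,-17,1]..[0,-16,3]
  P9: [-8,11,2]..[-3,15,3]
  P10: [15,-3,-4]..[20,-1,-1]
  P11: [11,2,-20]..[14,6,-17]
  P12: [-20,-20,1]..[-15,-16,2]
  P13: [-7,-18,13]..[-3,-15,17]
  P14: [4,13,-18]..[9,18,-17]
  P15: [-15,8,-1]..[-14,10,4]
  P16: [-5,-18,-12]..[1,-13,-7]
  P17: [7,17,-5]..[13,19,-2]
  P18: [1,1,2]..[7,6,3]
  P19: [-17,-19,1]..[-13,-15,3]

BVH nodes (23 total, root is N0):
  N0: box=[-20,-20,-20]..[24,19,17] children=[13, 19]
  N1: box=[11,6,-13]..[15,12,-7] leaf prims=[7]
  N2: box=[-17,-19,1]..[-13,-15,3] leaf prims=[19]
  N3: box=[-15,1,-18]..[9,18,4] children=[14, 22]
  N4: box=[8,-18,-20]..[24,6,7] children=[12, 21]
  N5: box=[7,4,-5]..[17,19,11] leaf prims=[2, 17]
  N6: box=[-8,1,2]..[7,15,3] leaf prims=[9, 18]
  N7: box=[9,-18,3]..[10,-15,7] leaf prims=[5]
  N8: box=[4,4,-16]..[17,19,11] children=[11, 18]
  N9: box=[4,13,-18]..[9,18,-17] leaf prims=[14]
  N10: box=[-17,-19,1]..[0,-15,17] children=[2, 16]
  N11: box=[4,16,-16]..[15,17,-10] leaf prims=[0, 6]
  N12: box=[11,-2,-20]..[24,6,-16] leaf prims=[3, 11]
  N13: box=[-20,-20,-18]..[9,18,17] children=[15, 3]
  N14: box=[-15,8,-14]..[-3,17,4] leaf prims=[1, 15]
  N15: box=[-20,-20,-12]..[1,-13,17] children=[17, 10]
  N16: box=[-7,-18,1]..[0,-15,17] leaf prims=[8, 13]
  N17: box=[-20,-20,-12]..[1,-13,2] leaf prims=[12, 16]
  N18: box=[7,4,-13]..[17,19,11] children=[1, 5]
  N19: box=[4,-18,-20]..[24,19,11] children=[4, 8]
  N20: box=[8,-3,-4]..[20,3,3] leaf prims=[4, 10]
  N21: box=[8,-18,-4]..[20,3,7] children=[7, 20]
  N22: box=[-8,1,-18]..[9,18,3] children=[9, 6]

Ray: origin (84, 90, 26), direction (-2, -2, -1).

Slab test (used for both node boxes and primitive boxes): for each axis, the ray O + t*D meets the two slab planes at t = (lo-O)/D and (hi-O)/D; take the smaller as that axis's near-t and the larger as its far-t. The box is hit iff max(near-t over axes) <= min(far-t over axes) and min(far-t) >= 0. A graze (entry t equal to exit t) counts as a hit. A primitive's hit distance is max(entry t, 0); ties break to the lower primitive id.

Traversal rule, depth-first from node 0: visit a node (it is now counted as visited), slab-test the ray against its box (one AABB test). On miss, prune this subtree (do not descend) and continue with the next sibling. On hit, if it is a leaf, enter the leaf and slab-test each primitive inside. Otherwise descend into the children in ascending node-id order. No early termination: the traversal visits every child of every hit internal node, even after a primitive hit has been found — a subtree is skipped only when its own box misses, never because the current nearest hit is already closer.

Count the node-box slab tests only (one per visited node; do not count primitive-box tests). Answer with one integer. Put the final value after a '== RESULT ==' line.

Traverse from the root:
N0 x:[30,52] y:[71/2,55] z:[9,46] -> hit [71/2,46], descend [13, 19]
  N13 x:[75/2,52] y:[36,55] z:[9,44] -> hit [75/2,44], descend [3, 15]
    N3 x:[75/2,99/2] y:[36,89/2] z:[22,44] -> hit [75/2,44], descend [14, 22]
      N14 x:[87/2,99/2] y:[73/2,41] z:[22,40] -> miss, prune
      N22 x:[75/2,46] y:[36,89/2] z:[23,44] -> hit [75/2,44], descend [6, 9]
        N6 x:[77/2,46] y:[75/2,89/2] z:[23,24] -> miss, prune
        N9 x:[75/2,40] y:[36,77/2] z:[43,44] -> miss, prune
    N15 x:[83/2,52] y:[103/2,55] z:[9,38] -> miss, prune
  N19 x:[30,40] y:[71/2,54] z:[15,46] -> hit [71/2,40], descend [4, 8]
    N4 x:[30,38] y:[42,54] z:[19,46] -> miss, prune
    N8 x:[67/2,40] y:[71/2,43] z:[15,42] -> hit [71/2,40], descend [11, 18]
      N11 x:[69/2,40] y:[73/2,37] z:[36,42] -> hit [73/2,37] leaf, test {P0@t=37, P6(miss)}
      N18 x:[67/2,77/2] y:[71/2,43] z:[15,39] -> hit [71/2,77/2], descend [1, 5]
        N1 x:[69/2,73/2] y:[39,42] z:[33,39] -> miss, prune
        N5 x:[67/2,77/2] y:[71/2,43] z:[15,31] -> miss, prune

Visited [0, 13, 3, 14, 22, 6, 9, 15, 19, 4, 8, 11, 18, 1, 5]. Tests: 15 box, 1 leaf. Nearest: P0.

== RESULT ==
15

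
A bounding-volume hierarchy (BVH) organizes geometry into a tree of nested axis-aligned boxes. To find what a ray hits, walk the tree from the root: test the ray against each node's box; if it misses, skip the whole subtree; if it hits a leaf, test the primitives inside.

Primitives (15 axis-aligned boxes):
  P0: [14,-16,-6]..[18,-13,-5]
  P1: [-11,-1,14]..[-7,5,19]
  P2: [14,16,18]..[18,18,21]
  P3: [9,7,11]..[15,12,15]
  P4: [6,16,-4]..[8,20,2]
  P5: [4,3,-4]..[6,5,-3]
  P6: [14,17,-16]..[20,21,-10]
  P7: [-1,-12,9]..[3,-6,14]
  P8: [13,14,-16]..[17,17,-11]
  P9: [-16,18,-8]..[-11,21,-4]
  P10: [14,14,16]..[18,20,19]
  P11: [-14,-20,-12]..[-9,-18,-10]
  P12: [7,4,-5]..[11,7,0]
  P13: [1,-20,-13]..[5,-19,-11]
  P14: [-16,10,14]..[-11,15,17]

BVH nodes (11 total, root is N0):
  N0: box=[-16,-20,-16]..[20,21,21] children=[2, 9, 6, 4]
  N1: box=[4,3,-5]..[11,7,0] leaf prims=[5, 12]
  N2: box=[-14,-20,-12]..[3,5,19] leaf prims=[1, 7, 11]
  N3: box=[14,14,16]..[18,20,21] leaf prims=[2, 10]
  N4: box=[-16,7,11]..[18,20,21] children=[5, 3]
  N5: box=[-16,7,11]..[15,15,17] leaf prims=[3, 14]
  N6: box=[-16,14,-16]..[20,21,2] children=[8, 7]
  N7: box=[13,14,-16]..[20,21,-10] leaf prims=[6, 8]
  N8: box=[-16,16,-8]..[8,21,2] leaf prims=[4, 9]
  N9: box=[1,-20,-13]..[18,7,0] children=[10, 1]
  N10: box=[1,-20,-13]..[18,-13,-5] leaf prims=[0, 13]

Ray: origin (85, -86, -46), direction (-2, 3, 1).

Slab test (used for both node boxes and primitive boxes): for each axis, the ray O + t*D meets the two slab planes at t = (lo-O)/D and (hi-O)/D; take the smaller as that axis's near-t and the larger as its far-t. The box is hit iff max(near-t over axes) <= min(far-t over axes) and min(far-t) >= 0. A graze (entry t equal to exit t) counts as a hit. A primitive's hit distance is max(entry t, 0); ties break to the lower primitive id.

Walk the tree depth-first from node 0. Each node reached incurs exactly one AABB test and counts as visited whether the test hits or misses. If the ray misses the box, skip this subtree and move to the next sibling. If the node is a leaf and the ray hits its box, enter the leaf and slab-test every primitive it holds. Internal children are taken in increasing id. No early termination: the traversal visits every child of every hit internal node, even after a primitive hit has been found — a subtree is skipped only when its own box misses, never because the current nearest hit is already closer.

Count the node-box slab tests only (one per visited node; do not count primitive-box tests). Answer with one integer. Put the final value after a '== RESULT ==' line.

Traverse from the root:
N0 x:[65/2,101/2] y:[22,107/3] z:[30,67] -> hit [65/2,107/3], descend [2, 4, 6, 9]
  N2 x:[41,99/2] y:[22,91/3] z:[34,65] -> miss, prune
  N4 x:[67/2,101/2] y:[31,106/3] z:[57,67] -> miss, prune
  N6 x:[65/2,101/2] y:[100/3,107/3] z:[30,48] -> hit [100/3,107/3], descend [7, 8]
    N7 x:[65/2,36] y:[100/3,107/3] z:[30,36] -> hit [100/3,107/3] leaf, test {P6@t=103/3, P8@t=34}
    N8 x:[77/2,101/2] y:[34,107/3] z:[38,48] -> miss, prune
  N9 x:[67/2,42] y:[22,31] z:[33,46] -> miss, prune

Summary -> nodes [0, 2, 4, 6, 7, 8, 9]; box-tests=7; leaf-entries=1; first=P8

== RESULT ==
7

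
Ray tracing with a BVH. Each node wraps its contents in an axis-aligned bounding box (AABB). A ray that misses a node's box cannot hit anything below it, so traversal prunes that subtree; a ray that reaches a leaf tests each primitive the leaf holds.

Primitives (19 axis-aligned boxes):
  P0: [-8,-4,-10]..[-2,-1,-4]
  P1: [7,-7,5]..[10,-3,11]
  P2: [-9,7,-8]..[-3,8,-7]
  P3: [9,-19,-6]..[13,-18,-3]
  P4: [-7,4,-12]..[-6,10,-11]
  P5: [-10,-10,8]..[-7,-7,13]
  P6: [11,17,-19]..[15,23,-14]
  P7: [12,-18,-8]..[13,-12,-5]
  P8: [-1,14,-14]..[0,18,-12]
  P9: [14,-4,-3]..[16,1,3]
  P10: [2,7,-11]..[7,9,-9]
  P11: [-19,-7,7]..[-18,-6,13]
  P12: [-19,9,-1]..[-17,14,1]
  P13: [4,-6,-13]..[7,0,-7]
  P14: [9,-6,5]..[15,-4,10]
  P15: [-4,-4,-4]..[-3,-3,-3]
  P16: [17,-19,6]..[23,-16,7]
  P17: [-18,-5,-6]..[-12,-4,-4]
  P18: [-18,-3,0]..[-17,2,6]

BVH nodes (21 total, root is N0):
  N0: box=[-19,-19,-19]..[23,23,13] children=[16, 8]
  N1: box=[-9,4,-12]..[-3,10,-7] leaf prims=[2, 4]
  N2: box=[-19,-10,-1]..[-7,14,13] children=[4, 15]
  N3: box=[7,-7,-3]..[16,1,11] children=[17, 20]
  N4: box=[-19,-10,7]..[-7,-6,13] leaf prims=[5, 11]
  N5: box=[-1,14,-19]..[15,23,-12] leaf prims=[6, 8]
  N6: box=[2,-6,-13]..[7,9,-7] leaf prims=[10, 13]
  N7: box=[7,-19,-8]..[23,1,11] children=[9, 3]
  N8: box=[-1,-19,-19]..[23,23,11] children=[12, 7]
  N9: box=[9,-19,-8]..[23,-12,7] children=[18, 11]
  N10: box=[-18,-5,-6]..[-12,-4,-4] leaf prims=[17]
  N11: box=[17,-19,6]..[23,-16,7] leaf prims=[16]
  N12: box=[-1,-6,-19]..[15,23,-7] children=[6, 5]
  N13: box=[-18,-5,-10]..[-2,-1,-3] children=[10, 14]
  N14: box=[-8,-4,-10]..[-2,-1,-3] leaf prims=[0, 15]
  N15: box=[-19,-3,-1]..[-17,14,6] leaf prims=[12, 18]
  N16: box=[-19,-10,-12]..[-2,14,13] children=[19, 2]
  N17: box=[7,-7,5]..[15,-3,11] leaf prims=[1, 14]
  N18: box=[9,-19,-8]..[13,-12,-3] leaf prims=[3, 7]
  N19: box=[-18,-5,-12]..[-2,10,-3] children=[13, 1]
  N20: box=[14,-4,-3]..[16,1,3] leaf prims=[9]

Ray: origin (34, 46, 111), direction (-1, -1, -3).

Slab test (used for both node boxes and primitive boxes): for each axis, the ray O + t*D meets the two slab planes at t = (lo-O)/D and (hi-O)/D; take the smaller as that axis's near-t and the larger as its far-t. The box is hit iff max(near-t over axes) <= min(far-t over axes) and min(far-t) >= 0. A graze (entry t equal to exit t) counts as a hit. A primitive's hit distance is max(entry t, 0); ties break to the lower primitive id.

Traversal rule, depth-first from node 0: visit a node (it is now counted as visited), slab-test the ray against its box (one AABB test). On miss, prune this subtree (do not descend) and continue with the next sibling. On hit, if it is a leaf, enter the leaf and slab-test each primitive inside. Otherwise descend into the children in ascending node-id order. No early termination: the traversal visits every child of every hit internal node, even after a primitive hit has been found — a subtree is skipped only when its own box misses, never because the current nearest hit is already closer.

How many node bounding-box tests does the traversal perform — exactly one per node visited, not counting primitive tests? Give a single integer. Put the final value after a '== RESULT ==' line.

Trace the traversal:
N0 x:[11,53] y:[23,65] z:[98/3,130/3] -> hit [98/3,130/3], descend [8, 16]
  N8 x:[11,35] y:[23,65] z:[100/3,130/3] -> hit [100/3,35], descend [7, 12]
    N7 x:[11,27] y:[45,65] z:[100/3,119/3] -> miss, prune
    N12 x:[19,35] y:[23,52] z:[118/3,130/3] -> miss, prune
  N16 x:[36,53] y:[32,56] z:[98/3,41] -> hit [36,41], descend [2, 19]
    N2 x:[41,53] y:[32,56] z:[98/3,112/3] -> miss, prune
    N19 x:[36,52] y:[36,51] z:[38,41] -> hit [38,41], descend [1, 13]
      N1 x:[37,43] y:[36,42] z:[118/3,41] -> hit [118/3,41] leaf, test {P2(miss), P4@t=122/3}
      N13 x:[36,52] y:[47,51] z:[38,121/3] -> miss, prune

9 AABB tests over nodes [0, 8, 7, 12, 16, 2, 19, 1, 13]; 1 leaf entered; closest P4.

== RESULT ==
9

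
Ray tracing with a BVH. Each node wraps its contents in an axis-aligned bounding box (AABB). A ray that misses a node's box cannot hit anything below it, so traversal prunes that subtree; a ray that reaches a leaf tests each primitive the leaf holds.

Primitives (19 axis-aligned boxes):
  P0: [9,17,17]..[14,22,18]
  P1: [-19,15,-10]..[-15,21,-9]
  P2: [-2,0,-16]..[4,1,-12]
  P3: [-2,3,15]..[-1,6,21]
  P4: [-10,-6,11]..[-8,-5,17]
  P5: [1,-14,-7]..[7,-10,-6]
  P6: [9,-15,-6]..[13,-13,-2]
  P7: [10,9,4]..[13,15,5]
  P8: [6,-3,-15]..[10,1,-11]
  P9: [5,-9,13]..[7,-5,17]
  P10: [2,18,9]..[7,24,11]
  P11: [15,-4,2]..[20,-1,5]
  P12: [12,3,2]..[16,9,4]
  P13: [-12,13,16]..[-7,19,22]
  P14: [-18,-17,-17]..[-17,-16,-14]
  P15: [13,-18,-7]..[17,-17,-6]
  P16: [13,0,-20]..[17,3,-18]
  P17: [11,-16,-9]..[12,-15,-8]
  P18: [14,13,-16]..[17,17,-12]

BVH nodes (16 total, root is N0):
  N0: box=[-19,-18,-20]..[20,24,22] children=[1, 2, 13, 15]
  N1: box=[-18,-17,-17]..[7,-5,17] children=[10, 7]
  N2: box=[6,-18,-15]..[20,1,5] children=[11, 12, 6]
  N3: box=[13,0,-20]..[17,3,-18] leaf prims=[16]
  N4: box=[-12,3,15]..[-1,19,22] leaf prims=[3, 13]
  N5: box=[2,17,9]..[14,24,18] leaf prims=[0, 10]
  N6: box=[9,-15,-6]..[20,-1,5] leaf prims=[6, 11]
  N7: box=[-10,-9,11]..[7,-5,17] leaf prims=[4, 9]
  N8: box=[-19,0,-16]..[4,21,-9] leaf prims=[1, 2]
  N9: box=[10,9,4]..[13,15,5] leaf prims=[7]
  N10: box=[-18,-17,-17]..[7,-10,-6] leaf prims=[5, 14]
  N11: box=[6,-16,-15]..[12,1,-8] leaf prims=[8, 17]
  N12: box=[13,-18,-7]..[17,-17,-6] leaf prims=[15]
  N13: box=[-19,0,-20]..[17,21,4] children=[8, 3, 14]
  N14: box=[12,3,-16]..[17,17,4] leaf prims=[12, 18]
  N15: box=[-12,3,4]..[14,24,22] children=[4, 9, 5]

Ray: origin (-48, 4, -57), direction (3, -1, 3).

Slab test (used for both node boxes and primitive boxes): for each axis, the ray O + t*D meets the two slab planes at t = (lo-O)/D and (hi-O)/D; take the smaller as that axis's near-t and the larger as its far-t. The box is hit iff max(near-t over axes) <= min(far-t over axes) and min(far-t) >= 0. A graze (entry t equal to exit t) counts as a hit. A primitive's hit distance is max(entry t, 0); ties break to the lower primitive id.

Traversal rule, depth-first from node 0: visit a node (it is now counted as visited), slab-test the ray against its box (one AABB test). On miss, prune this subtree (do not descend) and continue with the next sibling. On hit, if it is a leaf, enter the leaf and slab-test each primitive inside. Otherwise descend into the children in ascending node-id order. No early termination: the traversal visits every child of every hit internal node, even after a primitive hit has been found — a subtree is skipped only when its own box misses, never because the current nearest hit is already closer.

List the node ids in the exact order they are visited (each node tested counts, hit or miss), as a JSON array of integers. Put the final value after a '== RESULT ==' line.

Walk:
N0 x:[29/3,68/3] y:[-20,22] z:[37/3,79/3] -> hit [37/3,22], descend [1, 2, 13, 15]
  N1 x:[10,55/3] y:[9,21] z:[40/3,74/3] -> hit [40/3,55/3], descend [7, 10]
    N7 x:[38/3,55/3] y:[9,13] z:[68/3,74/3] -> miss, prune
    N10 x:[10,55/3] y:[14,21] z:[40/3,17] -> hit [14,17] leaf, test {P5@t=50/3, P14(miss)}
  N2 x:[18,68/3] y:[3,22] z:[14,62/3] -> hit [18,62/3], descend [6, 11, 12]
    N6 x:[19,68/3] y:[5,19] z:[17,62/3] -> hit [19,19] leaf, test {P6(miss), P11(miss)}
    N11 x:[18,20] y:[3,20] z:[14,49/3] -> miss, prune
    N12 x:[61/3,65/3] y:[21,22] z:[50/3,17] -> miss, prune
  N13 x:[29/3,65/3] y:[-17,4] z:[37/3,61/3] -> miss, prune
  N15 x:[12,62/3] y:[-20,1] z:[61/3,79/3] -> miss, prune

Visited [0, 1, 7, 10, 2, 6, 11, 12, 13, 15]. Tests: 10 box, 2 leaf. Nearest: P5.

== RESULT ==
[0, 1, 7, 10, 2, 6, 11, 12, 13, 15]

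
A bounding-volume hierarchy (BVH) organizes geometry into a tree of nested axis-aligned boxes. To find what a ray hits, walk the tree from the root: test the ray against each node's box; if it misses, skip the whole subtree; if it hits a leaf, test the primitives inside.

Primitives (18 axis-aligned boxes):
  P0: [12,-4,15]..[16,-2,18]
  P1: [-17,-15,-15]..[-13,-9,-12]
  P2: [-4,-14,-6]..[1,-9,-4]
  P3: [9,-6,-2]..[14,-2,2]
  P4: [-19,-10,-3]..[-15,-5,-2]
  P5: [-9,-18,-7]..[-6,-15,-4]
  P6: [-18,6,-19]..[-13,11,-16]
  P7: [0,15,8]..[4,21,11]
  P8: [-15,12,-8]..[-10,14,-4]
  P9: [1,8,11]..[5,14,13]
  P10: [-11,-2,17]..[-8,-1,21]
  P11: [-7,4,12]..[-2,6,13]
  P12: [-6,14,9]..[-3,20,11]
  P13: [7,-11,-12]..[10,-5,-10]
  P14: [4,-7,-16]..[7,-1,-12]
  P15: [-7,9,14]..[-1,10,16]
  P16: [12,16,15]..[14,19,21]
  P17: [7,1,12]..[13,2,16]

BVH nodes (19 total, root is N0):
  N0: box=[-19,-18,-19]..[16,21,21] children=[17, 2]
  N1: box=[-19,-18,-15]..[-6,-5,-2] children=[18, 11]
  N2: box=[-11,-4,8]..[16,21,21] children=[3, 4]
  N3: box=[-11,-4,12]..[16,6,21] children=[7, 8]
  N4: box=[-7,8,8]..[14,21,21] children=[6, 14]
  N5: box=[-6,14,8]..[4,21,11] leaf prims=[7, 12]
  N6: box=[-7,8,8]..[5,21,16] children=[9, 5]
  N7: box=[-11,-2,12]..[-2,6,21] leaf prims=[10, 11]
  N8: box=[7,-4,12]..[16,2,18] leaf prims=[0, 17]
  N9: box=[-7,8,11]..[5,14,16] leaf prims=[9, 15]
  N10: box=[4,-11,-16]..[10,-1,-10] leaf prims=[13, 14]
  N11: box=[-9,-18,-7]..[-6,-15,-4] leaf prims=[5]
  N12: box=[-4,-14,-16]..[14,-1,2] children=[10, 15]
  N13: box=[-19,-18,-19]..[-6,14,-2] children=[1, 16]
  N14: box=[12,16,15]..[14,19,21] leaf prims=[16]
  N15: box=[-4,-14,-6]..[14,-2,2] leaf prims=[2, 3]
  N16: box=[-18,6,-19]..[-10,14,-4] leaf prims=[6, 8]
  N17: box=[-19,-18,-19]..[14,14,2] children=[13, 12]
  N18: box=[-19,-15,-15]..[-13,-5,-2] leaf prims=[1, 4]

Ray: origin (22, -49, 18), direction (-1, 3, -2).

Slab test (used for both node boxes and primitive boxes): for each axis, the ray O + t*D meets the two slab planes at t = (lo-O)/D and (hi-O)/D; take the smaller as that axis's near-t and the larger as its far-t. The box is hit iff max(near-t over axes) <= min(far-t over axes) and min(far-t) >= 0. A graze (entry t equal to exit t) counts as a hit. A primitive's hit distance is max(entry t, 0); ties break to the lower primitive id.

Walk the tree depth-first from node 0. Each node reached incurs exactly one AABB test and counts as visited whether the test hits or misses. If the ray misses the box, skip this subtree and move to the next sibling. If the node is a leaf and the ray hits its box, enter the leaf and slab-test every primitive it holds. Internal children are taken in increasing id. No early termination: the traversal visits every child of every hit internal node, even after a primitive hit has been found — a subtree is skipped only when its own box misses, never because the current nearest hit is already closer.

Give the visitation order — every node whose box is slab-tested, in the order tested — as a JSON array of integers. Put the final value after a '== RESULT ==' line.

Trace the traversal:
N0 x:[6,41] y:[31/3,70/3] z:[-3/2,37/2] -> hit [31/3,37/2], descend [2, 17]
  N2 x:[6,33] y:[15,70/3] z:[-3/2,5] -> miss, prune
  N17 x:[8,41] y:[31/3,21] z:[8,37/2] -> hit [31/3,37/2], descend [12, 13]
    N12 x:[8,26] y:[35/3,16] z:[8,17] -> hit [35/3,16], descend [10, 15]
      N10 x:[12,18] y:[38/3,16] z:[14,17] -> hit [14,16] leaf, test {P13@t=14, P14@t=15}
      N15 x:[8,26] y:[35/3,47/3] z:[8,12] -> hit [35/3,12] leaf, test {P2(miss), P3(miss)}
    N13 x:[28,41] y:[31/3,21] z:[10,37/2] -> miss, prune

Summary -> nodes [0, 2, 17, 12, 10, 15, 13]; box-tests=7; leaf-entries=2; first=P13

== RESULT ==
[0, 2, 17, 12, 10, 15, 13]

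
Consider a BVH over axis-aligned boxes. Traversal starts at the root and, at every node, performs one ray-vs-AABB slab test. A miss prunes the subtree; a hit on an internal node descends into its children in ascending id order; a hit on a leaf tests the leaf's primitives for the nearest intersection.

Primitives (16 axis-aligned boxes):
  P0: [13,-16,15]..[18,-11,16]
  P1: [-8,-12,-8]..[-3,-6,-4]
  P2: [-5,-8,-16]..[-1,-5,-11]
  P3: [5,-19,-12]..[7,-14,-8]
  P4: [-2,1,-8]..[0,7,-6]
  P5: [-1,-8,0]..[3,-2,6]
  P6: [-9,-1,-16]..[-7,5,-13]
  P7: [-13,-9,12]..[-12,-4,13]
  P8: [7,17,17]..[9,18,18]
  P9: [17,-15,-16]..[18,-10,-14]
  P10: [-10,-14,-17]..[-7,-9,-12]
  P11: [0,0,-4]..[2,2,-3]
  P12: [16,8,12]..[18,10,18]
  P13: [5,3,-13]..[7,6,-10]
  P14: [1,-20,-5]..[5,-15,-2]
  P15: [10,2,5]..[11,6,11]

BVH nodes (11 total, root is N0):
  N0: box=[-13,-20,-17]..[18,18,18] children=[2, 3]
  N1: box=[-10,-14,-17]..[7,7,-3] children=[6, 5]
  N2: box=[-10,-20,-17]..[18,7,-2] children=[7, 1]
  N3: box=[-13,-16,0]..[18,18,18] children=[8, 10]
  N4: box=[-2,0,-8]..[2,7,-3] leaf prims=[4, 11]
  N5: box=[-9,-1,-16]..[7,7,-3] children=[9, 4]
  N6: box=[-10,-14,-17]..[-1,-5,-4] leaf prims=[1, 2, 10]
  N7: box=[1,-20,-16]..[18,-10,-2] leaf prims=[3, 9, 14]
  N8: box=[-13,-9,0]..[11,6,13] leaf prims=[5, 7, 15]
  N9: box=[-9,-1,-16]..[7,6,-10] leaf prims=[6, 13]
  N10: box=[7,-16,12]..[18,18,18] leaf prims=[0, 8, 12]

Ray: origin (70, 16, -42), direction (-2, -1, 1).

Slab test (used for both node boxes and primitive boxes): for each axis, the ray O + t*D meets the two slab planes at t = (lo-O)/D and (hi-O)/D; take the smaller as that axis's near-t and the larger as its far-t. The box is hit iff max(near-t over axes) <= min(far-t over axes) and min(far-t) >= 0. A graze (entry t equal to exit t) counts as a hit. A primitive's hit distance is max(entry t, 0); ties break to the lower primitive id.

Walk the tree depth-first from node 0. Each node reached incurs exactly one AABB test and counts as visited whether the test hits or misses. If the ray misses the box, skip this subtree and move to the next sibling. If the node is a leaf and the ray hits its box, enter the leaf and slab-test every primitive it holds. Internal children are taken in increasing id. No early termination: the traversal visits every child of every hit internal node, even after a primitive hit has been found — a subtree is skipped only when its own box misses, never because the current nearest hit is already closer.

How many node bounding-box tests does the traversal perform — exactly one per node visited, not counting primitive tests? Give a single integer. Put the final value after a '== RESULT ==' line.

Walk:
N0 x:[26,83/2] y:[-2,36] z:[25,60] -> hit [26,36], descend [2, 3]
  N2 x:[26,40] y:[9,36] z:[25,40] -> hit [26,36], descend [1, 7]
    N1 x:[63/2,40] y:[9,30] z:[25,39] -> miss, prune
    N7 x:[26,69/2] y:[26,36] z:[26,40] -> hit [26,69/2] leaf, test {P3@t=63/2, P9@t=26, P14(miss)}
  N3 x:[26,83/2] y:[-2,32] z:[42,60] -> miss, prune

Visited [0, 2, 1, 7, 3]. Tests: 5 box, 1 leaf. Nearest: P9.

== RESULT ==
5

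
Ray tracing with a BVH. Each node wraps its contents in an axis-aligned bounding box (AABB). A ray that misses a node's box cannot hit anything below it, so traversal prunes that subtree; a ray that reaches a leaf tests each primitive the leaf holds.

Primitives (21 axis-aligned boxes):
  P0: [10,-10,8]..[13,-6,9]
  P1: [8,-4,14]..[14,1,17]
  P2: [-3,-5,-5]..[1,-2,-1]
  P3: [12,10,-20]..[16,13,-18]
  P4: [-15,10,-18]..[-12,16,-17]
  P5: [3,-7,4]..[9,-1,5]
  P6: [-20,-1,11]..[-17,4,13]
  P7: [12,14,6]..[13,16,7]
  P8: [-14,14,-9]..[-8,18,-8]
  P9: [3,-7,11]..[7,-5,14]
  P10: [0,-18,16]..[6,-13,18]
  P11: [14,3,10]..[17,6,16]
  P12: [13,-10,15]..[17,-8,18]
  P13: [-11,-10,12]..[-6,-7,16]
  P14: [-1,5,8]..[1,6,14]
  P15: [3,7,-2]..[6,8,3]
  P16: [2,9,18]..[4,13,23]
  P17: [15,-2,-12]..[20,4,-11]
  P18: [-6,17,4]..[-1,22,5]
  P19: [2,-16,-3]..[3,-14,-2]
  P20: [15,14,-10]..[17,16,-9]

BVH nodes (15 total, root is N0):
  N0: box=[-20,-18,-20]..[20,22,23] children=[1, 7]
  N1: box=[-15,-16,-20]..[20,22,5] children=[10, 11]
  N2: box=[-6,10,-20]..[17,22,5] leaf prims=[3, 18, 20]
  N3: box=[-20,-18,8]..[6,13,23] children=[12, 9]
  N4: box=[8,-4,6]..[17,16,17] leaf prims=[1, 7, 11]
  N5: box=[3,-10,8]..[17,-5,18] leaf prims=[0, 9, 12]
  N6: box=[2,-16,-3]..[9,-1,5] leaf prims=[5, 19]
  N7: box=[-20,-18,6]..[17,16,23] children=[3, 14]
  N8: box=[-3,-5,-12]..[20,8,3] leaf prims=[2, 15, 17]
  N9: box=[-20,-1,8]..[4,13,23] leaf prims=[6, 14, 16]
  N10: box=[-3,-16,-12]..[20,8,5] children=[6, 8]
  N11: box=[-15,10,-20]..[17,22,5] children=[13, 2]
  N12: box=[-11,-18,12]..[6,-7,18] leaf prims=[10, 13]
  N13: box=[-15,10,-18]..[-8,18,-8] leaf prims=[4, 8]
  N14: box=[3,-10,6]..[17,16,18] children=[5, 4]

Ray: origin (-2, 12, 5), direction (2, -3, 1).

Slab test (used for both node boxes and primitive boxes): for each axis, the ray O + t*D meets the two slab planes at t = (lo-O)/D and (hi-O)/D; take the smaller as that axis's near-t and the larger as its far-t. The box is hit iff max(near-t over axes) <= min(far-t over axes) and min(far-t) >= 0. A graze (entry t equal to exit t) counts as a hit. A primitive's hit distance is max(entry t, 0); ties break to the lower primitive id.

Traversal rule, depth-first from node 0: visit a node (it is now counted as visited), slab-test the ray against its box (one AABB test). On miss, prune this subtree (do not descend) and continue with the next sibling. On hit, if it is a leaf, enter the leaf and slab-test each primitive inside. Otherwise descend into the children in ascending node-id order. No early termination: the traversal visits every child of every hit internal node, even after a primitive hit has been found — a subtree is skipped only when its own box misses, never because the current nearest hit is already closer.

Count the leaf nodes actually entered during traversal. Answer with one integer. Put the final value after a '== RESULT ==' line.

Traverse from the root:
N0 x:[-9,11] y:[-10/3,10] z:[-25,18] -> hit [-10/3,10], descend [1, 7]
  N1 x:[-13/2,11] y:[-10/3,28/3] z:[-25,0] -> hit [-10/3,0], descend [10, 11]
    N10 x:[-1/2,11] y:[4/3,28/3] z:[-17,0] -> miss, prune
    N11 x:[-13/2,19/2] y:[-10/3,2/3] z:[-25,0] -> hit [-10/3,0], descend [2, 13]
      N2 x:[-2,19/2] y:[-10/3,2/3] z:[-25,0] -> hit [-2,0] leaf, test {P3(miss), P18(miss), P20(miss)}
      N13 x:[-13/2,-3] y:[-2,2/3] z:[-23,-13] -> miss, prune
  N7 x:[-9,19/2] y:[-4/3,10] z:[1,18] -> hit [1,19/2], descend [3, 14]
    N3 x:[-9,4] y:[-1/3,10] z:[3,18] -> hit [3,4], descend [9, 12]
      N9 x:[-9,3] y:[-1/3,13/3] z:[3,18] -> hit [3,3] leaf, test {P6(miss), P14(miss), P16(miss)}
      N12 x:[-9/2,4] y:[19/3,10] z:[7,13] -> miss, prune
    N14 x:[5/2,19/2] y:[-4/3,22/3] z:[1,13] -> hit [5/2,22/3], descend [4, 5]
      N4 x:[5,19/2] y:[-4/3,16/3] z:[1,12] -> hit [5,16/3] leaf, test {P1(miss), P7(miss), P11(miss)}
      N5 x:[5/2,19/2] y:[17/3,22/3] z:[3,13] -> hit [17/3,22/3] leaf, test {P0(miss), P9(miss), P12(miss)}

13 AABB tests over nodes [0, 1, 10, 11, 2, 13, 7, 3, 9, 12, 14, 4, 5]; 4 leaves entered; closest miss.

== RESULT ==
4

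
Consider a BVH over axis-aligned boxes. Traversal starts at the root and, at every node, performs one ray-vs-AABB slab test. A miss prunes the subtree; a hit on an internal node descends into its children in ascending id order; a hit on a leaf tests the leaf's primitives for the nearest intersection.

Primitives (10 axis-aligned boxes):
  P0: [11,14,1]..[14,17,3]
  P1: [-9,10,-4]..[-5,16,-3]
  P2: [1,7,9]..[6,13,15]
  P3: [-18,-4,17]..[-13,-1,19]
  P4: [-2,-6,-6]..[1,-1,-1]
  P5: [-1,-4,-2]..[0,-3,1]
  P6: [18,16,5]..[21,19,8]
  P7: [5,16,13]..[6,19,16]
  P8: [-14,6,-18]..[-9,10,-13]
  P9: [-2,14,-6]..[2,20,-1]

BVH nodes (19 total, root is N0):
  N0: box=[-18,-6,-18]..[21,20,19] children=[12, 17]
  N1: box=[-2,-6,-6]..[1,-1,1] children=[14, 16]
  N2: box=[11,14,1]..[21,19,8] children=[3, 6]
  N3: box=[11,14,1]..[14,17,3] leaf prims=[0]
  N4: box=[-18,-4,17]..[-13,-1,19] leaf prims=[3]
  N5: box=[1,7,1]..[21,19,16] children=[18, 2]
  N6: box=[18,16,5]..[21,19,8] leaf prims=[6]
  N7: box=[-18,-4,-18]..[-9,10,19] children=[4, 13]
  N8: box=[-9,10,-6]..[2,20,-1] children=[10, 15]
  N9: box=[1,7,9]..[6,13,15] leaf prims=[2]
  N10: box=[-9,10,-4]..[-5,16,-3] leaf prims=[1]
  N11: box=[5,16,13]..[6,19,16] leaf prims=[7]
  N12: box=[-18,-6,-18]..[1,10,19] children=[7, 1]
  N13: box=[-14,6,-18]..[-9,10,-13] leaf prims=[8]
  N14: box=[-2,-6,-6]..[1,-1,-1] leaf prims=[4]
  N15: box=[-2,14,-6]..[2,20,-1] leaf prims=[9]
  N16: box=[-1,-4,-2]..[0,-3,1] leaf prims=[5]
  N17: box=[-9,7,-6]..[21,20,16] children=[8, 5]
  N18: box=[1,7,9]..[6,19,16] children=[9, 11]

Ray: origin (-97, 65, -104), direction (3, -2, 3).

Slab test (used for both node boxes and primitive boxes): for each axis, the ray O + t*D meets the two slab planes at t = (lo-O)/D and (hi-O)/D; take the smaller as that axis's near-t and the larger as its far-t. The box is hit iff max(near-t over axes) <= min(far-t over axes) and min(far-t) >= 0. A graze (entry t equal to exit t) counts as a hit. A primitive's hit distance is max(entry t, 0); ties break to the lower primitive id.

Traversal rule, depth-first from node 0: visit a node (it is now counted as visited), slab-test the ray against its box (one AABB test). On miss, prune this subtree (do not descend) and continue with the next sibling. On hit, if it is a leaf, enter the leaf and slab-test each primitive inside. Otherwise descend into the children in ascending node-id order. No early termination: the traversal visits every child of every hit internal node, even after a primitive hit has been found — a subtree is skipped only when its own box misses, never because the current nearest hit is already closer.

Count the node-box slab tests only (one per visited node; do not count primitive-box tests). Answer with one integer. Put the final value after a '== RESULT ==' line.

Walk:
N0 x:[79/3,118/3] y:[45/2,71/2] z:[86/3,41] -> hit [86/3,71/2], descend [12, 17]
  N12 x:[79/3,98/3] y:[55/2,71/2] z:[86/3,41] -> hit [86/3,98/3], descend [1, 7]
    N1 x:[95/3,98/3] y:[33,71/2] z:[98/3,35] -> miss, prune
    N7 x:[79/3,88/3] y:[55/2,69/2] z:[86/3,41] -> hit [86/3,88/3], descend [4, 13]
      N4 x:[79/3,28] y:[33,69/2] z:[121/3,41] -> miss, prune
      N13 x:[83/3,88/3] y:[55/2,59/2] z:[86/3,91/3] -> hit [86/3,88/3] leaf, test {P8@t=86/3}
  N17 x:[88/3,118/3] y:[45/2,29] z:[98/3,40] -> miss, prune

Visited [0, 12, 1, 7, 4, 13, 17]. Tests: 7 box, 1 leaf. Nearest: P8.

== RESULT ==
7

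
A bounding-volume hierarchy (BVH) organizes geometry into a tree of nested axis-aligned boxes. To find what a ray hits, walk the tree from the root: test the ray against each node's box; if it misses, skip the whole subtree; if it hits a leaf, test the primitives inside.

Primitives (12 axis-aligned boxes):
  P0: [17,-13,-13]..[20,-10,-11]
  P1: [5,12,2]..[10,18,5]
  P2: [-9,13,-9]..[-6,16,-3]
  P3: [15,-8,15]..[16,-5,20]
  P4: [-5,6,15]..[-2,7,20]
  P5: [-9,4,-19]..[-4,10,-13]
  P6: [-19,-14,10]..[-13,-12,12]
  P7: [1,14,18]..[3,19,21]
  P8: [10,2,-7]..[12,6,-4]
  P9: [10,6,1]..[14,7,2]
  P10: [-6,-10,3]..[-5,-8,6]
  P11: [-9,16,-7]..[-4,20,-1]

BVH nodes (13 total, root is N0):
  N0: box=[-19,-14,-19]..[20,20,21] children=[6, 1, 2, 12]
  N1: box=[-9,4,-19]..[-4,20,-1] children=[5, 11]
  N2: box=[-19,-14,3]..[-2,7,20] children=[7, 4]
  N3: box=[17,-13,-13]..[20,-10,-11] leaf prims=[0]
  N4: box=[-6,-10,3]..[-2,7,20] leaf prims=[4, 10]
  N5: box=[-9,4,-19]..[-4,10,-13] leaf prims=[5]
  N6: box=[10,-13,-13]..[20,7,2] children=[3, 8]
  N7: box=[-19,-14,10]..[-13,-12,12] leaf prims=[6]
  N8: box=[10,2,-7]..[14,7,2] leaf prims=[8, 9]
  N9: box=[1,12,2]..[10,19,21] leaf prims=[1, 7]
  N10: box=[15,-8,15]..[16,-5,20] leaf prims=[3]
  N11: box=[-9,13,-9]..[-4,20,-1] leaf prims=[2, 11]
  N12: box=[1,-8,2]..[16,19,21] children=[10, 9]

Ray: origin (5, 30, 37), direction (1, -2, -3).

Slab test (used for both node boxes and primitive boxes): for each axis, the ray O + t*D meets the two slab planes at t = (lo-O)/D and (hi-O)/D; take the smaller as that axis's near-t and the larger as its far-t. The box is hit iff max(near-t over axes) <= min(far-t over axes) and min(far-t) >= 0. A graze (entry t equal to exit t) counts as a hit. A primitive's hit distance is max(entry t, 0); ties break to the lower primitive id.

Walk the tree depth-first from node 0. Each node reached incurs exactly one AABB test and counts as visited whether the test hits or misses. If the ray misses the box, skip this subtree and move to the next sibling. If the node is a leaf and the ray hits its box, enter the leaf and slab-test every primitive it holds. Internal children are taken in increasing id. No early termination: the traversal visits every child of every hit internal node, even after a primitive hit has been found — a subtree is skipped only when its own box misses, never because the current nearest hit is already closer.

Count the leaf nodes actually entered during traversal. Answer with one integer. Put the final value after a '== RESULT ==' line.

Traverse from the root:
N0 x:[-24,15] y:[5,22] z:[16/3,56/3] -> hit [16/3,15], descend [1, 2, 6, 12]
  N1 x:[-14,-9] y:[5,13] z:[38/3,56/3] -> miss, prune
  N2 x:[-24,-7] y:[23/2,22] z:[17/3,34/3] -> miss, prune
  N6 x:[5,15] y:[23/2,43/2] z:[35/3,50/3] -> hit [35/3,15], descend [3, 8]
    N3 x:[12,15] y:[20,43/2] z:[16,50/3] -> miss, prune
    N8 x:[5,9] y:[23/2,14] z:[35/3,44/3] -> miss, prune
  N12 x:[-4,11] y:[11/2,19] z:[16/3,35/3] -> hit [11/2,11], descend [9, 10]
    N9 x:[-4,5] y:[11/2,9] z:[16/3,35/3] -> miss, prune
    N10 x:[10,11] y:[35/2,19] z:[17/3,22/3] -> miss, prune

order=[0, 1, 2, 6, 3, 8, 12, 9, 10]  |boxes|=9  |leaves|=0  hit=miss

== RESULT ==
0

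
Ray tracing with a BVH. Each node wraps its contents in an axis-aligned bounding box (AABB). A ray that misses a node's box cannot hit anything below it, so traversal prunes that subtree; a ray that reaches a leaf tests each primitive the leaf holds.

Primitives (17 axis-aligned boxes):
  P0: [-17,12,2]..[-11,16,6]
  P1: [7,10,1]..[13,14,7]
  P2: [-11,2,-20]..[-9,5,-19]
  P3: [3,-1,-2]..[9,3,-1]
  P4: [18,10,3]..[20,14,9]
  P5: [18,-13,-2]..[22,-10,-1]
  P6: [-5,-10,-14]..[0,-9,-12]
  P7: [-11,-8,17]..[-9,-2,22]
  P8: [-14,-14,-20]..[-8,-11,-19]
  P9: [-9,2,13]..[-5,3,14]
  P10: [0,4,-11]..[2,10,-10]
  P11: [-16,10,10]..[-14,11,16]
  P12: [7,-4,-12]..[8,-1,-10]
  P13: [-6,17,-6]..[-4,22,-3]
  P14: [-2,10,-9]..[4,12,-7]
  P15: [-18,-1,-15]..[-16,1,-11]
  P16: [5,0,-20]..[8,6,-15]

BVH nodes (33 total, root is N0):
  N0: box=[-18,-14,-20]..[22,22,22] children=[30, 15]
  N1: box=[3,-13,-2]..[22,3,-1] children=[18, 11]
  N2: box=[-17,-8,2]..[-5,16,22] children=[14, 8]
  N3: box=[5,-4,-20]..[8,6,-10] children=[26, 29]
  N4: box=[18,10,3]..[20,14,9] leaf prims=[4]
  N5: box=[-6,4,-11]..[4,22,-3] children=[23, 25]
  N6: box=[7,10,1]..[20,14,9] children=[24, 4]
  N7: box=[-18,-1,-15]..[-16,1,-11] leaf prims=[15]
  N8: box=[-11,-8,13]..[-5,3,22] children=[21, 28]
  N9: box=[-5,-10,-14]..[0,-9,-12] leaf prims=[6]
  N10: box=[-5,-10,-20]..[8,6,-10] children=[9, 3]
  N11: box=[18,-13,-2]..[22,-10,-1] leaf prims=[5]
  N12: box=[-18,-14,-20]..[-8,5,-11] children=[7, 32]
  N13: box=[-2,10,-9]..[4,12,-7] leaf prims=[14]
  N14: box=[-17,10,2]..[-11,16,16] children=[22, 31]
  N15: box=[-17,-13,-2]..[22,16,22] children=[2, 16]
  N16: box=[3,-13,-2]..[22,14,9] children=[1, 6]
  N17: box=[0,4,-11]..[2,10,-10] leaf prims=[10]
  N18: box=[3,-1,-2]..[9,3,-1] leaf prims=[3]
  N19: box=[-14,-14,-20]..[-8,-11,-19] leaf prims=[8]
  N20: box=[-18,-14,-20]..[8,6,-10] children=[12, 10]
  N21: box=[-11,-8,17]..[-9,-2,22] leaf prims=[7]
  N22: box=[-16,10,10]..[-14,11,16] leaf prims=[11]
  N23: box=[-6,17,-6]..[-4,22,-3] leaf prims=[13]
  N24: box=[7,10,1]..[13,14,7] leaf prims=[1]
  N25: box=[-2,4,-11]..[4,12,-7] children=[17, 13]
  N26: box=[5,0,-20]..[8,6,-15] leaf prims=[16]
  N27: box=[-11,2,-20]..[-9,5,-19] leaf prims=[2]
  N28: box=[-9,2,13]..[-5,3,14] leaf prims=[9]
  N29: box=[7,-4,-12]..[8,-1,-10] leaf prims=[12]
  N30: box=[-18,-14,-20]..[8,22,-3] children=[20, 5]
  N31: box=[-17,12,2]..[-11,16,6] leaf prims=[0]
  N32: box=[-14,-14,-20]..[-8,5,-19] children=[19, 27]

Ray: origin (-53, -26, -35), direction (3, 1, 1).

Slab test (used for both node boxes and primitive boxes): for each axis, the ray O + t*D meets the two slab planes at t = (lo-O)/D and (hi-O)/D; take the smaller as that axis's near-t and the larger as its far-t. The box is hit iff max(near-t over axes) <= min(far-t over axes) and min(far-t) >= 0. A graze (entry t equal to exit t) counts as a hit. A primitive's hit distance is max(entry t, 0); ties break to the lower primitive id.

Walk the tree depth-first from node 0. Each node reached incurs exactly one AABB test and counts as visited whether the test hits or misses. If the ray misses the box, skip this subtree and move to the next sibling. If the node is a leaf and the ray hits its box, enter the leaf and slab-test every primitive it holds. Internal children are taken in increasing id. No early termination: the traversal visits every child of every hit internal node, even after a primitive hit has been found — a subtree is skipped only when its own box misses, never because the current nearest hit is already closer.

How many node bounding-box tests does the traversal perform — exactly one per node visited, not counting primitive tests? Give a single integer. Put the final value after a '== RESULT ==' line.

Trace the traversal:
N0 x:[35/3,25] y:[12,48] z:[15,57] -> hit [15,25], descend [15, 30]
  N15 x:[12,25] y:[13,42] z:[33,57] -> miss, prune
  N30 x:[35/3,61/3] y:[12,48] z:[15,32] -> hit [15,61/3], descend [5, 20]
    N5 x:[47/3,19] y:[30,48] z:[24,32] -> miss, prune
    N20 x:[35/3,61/3] y:[12,32] z:[15,25] -> hit [15,61/3], descend [10, 12]
      N10 x:[16,61/3] y:[16,32] z:[15,25] -> hit [16,61/3], descend [3, 9]
        N3 x:[58/3,61/3] y:[22,32] z:[15,25] -> miss, prune
        N9 x:[16,53/3] y:[16,17] z:[21,23] -> miss, prune
      N12 x:[35/3,15] y:[12,31] z:[15,24] -> hit [15,15], descend [7, 32]
        N7 x:[35/3,37/3] y:[25,27] z:[20,24] -> miss, prune
        N32 x:[13,15] y:[12,31] z:[15,16] -> hit [15,15], descend [19, 27]
          N19 x:[13,15] y:[12,15] z:[15,16] -> hit [15,15] leaf, test {P8@t=15}
          N27 x:[14,44/3] y:[28,31] z:[15,16] -> miss, prune

13 AABB tests over nodes [0, 15, 30, 5, 20, 10, 3, 9, 12, 7, 32, 19, 27]; 1 leaf entered; closest P8.

== RESULT ==
13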